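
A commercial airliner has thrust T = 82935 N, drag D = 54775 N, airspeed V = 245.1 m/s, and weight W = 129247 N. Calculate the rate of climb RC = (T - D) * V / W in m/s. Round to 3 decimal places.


Step 1: Excess thrust = T - D = 82935 - 54775 = 28160 N
Step 2: Excess power = 28160 * 245.1 = 6902016.0 W
Step 3: RC = 6902016.0 / 129247 = 53.402 m/s

53.402


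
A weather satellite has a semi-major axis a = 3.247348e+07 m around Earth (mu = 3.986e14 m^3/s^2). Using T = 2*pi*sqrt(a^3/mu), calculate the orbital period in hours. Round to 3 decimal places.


Step 1: a^3 / mu = 3.424416e+22 / 3.986e14 = 8.591108e+07
Step 2: sqrt(8.591108e+07) = 9268.8233 s
Step 3: T = 2*pi * 9268.8233 = 58237.73 s
Step 4: T in hours = 58237.73 / 3600 = 16.177 hours

16.177


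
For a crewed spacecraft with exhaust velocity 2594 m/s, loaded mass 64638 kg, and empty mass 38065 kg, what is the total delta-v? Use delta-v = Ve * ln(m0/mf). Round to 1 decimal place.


Step 1: Mass ratio m0/mf = 64638 / 38065 = 1.698095
Step 2: ln(1.698095) = 0.529507
Step 3: delta-v = 2594 * 0.529507 = 1373.5 m/s

1373.5


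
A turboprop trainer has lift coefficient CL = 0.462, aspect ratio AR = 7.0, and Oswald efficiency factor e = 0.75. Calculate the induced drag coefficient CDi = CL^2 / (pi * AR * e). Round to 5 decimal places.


Step 1: CL^2 = 0.462^2 = 0.213444
Step 2: pi * AR * e = 3.14159 * 7.0 * 0.75 = 16.493361
Step 3: CDi = 0.213444 / 16.493361 = 0.01294

0.01294


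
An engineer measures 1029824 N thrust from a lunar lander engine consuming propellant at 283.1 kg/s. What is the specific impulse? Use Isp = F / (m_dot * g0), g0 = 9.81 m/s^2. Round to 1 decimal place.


Step 1: m_dot * g0 = 283.1 * 9.81 = 2777.21
Step 2: Isp = 1029824 / 2777.21 = 370.8 s

370.8


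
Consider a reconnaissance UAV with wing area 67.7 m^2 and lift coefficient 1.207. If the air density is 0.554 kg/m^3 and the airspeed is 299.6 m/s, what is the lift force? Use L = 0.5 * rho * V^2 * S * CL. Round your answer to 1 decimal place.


Step 1: Calculate dynamic pressure q = 0.5 * 0.554 * 299.6^2 = 0.5 * 0.554 * 89760.16 = 24863.5643 Pa
Step 2: Multiply by wing area and lift coefficient: L = 24863.5643 * 67.7 * 1.207
Step 3: L = 1683263.3045 * 1.207 = 2031698.8 N

2031698.8


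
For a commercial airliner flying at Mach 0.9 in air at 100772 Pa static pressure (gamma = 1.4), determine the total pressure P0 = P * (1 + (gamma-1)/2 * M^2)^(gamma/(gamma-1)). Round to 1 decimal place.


Step 1: (gamma-1)/2 * M^2 = 0.2 * 0.81 = 0.162
Step 2: 1 + 0.162 = 1.162
Step 3: Exponent gamma/(gamma-1) = 3.5
Step 4: P0 = 100772 * 1.162^3.5 = 170436.0 Pa

170436.0


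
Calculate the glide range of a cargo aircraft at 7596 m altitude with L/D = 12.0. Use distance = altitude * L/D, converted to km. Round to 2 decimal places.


Step 1: Glide distance = altitude * L/D = 7596 * 12.0 = 91152.0 m
Step 2: Convert to km: 91152.0 / 1000 = 91.15 km

91.15


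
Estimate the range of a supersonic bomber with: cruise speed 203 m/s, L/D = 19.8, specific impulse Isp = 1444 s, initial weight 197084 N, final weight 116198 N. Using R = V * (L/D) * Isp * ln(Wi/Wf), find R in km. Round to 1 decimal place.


Step 1: Coefficient = V * (L/D) * Isp = 203 * 19.8 * 1444 = 5804013.6 m
Step 2: Wi/Wf = 197084 / 116198 = 1.696105
Step 3: ln(1.696105) = 0.528334
Step 4: R = 5804013.6 * 0.528334 = 3066460.1 m = 3066.5 km

3066.5


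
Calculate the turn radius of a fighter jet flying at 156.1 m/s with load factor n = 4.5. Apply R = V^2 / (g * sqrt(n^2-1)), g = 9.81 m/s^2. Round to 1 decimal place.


Step 1: V^2 = 156.1^2 = 24367.21
Step 2: n^2 - 1 = 4.5^2 - 1 = 19.25
Step 3: sqrt(19.25) = 4.387482
Step 4: R = 24367.21 / (9.81 * 4.387482) = 566.1 m

566.1


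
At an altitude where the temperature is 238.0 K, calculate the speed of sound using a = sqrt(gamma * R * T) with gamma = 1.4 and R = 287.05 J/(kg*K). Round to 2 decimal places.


Step 1: gamma * R * T = 1.4 * 287.05 * 238.0 = 95645.06
Step 2: a = sqrt(95645.06) = 309.27 m/s

309.27


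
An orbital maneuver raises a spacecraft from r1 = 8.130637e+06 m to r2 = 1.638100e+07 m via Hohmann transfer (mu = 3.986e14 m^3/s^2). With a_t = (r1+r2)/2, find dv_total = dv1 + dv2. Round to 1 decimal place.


Step 1: Transfer semi-major axis a_t = (8.130637e+06 + 1.638100e+07) / 2 = 1.225582e+07 m
Step 2: v1 (circular at r1) = sqrt(mu/r1) = 7001.75 m/s
Step 3: v_t1 = sqrt(mu*(2/r1 - 1/a_t)) = 8094.79 m/s
Step 4: dv1 = |8094.79 - 7001.75| = 1093.04 m/s
Step 5: v2 (circular at r2) = 4932.86 m/s, v_t2 = 4017.81 m/s
Step 6: dv2 = |4932.86 - 4017.81| = 915.04 m/s
Step 7: Total delta-v = 1093.04 + 915.04 = 2008.1 m/s

2008.1


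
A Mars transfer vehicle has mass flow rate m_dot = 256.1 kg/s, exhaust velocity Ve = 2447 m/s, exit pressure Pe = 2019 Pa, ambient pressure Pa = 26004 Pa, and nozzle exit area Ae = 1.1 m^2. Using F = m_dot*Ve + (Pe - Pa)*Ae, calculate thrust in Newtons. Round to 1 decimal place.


Step 1: Momentum thrust = m_dot * Ve = 256.1 * 2447 = 626676.7 N
Step 2: Pressure thrust = (Pe - Pa) * Ae = (2019 - 26004) * 1.1 = -26383.5 N
Step 3: Total thrust F = 626676.7 + -26383.5 = 600293.2 N

600293.2


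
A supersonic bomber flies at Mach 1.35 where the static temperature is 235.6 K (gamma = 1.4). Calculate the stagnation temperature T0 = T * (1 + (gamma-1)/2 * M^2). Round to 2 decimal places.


Step 1: (gamma-1)/2 = 0.2
Step 2: M^2 = 1.8225
Step 3: 1 + 0.2 * 1.8225 = 1.3645
Step 4: T0 = 235.6 * 1.3645 = 321.48 K

321.48


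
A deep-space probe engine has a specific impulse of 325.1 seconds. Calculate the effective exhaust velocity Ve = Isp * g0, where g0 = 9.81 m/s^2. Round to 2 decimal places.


Step 1: Ve = Isp * g0 = 325.1 * 9.81
Step 2: Ve = 3189.23 m/s

3189.23


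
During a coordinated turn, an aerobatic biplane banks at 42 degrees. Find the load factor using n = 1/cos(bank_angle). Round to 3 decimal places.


Step 1: Convert 42 degrees to radians = 0.733038
Step 2: cos(42 deg) = 0.743145
Step 3: n = 1 / 0.743145 = 1.346

1.346


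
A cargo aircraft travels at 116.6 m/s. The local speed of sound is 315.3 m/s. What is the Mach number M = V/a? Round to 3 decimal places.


Step 1: M = V / a = 116.6 / 315.3
Step 2: M = 0.370

0.370


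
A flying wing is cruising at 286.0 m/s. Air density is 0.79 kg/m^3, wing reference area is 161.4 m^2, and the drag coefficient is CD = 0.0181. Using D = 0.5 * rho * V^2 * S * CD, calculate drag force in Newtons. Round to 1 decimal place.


Step 1: Dynamic pressure q = 0.5 * 0.79 * 286.0^2 = 32309.42 Pa
Step 2: Drag D = q * S * CD = 32309.42 * 161.4 * 0.0181
Step 3: D = 94386.8 N

94386.8


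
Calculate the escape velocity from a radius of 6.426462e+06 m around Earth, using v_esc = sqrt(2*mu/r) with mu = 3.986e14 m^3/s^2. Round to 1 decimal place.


Step 1: 2*mu/r = 2 * 3.986e14 / 6.426462e+06 = 124049593.6956
Step 2: v_esc = sqrt(124049593.6956) = 11137.8 m/s

11137.8


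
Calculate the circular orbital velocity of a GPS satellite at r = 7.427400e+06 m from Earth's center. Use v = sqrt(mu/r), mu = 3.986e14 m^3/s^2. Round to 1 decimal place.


Step 1: mu / r = 3.986e14 / 7.427400e+06 = 53666155.0475
Step 2: v = sqrt(53666155.0475) = 7325.7 m/s

7325.7


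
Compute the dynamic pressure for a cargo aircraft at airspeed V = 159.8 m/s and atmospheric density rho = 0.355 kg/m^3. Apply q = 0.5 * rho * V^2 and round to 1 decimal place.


Step 1: V^2 = 159.8^2 = 25536.04
Step 2: q = 0.5 * 0.355 * 25536.04
Step 3: q = 4532.6 Pa

4532.6


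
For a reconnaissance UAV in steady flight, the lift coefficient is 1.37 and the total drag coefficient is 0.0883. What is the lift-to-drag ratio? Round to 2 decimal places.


Step 1: L/D = CL / CD = 1.37 / 0.0883
Step 2: L/D = 15.52

15.52


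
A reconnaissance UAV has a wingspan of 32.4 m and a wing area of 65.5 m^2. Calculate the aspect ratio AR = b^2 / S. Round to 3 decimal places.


Step 1: b^2 = 32.4^2 = 1049.76
Step 2: AR = 1049.76 / 65.5 = 16.027

16.027


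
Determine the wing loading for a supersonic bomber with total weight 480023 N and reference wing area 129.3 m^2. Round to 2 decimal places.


Step 1: Wing loading = W / S = 480023 / 129.3
Step 2: Wing loading = 3712.47 N/m^2

3712.47


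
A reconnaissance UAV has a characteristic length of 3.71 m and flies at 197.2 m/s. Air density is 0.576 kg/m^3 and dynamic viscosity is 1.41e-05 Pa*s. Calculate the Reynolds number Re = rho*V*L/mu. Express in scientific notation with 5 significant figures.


Step 1: Numerator = rho * V * L = 0.576 * 197.2 * 3.71 = 421.408512
Step 2: Re = 421.408512 / 1.41e-05
Step 3: Re = 2.9887e+07

2.9887e+07


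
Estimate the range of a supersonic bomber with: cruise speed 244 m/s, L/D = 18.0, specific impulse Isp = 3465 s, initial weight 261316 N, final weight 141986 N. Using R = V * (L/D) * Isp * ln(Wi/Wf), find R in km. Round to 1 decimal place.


Step 1: Coefficient = V * (L/D) * Isp = 244 * 18.0 * 3465 = 15218280.0 m
Step 2: Wi/Wf = 261316 / 141986 = 1.840435
Step 3: ln(1.840435) = 0.610002
Step 4: R = 15218280.0 * 0.610002 = 9283180.4 m = 9283.2 km

9283.2


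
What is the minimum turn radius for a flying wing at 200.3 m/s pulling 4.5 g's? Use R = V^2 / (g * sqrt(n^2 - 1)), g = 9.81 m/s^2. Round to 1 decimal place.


Step 1: V^2 = 200.3^2 = 40120.09
Step 2: n^2 - 1 = 4.5^2 - 1 = 19.25
Step 3: sqrt(19.25) = 4.387482
Step 4: R = 40120.09 / (9.81 * 4.387482) = 932.1 m

932.1


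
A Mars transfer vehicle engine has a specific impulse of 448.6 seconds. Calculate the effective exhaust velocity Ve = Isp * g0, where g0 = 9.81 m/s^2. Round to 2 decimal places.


Step 1: Ve = Isp * g0 = 448.6 * 9.81
Step 2: Ve = 4400.77 m/s

4400.77


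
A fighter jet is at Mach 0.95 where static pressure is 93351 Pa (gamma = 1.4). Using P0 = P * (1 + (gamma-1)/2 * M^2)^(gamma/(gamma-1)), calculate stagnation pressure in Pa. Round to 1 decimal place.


Step 1: (gamma-1)/2 * M^2 = 0.2 * 0.9025 = 0.1805
Step 2: 1 + 0.1805 = 1.1805
Step 3: Exponent gamma/(gamma-1) = 3.5
Step 4: P0 = 93351 * 1.1805^3.5 = 166859.1 Pa

166859.1


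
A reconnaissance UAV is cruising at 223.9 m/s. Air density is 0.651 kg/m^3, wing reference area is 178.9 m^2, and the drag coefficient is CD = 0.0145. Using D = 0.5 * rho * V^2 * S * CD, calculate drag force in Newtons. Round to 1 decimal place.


Step 1: Dynamic pressure q = 0.5 * 0.651 * 223.9^2 = 16317.7089 Pa
Step 2: Drag D = q * S * CD = 16317.7089 * 178.9 * 0.0145
Step 3: D = 42329.0 N

42329.0


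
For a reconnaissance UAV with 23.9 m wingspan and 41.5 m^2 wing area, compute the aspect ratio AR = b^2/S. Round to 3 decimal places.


Step 1: b^2 = 23.9^2 = 571.21
Step 2: AR = 571.21 / 41.5 = 13.764

13.764


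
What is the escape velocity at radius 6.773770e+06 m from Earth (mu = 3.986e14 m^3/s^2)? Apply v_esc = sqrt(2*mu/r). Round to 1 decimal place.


Step 1: 2*mu/r = 2 * 3.986e14 / 6.773770e+06 = 117689263.143
Step 2: v_esc = sqrt(117689263.143) = 10848.5 m/s

10848.5


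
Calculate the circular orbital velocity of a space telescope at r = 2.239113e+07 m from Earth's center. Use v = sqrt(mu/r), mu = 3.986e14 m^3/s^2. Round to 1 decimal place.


Step 1: mu / r = 3.986e14 / 2.239113e+07 = 17801692.0093
Step 2: v = sqrt(17801692.0093) = 4219.2 m/s

4219.2


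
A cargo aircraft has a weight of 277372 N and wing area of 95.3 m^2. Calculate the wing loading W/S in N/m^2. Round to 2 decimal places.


Step 1: Wing loading = W / S = 277372 / 95.3
Step 2: Wing loading = 2910.51 N/m^2

2910.51


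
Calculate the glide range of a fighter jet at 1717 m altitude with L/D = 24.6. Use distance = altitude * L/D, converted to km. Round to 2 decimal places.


Step 1: Glide distance = altitude * L/D = 1717 * 24.6 = 42238.2 m
Step 2: Convert to km: 42238.2 / 1000 = 42.24 km

42.24


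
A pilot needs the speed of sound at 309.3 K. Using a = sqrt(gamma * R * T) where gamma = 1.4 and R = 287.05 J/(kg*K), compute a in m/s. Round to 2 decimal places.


Step 1: gamma * R * T = 1.4 * 287.05 * 309.3 = 124298.391
Step 2: a = sqrt(124298.391) = 352.56 m/s

352.56


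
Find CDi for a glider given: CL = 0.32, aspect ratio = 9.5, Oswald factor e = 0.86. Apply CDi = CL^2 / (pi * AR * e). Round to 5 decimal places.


Step 1: CL^2 = 0.32^2 = 0.1024
Step 2: pi * AR * e = 3.14159 * 9.5 * 0.86 = 25.666812
Step 3: CDi = 0.1024 / 25.666812 = 0.00399

0.00399


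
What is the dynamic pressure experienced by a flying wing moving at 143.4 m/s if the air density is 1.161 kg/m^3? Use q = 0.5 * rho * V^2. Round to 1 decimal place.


Step 1: V^2 = 143.4^2 = 20563.56
Step 2: q = 0.5 * 1.161 * 20563.56
Step 3: q = 11937.1 Pa

11937.1


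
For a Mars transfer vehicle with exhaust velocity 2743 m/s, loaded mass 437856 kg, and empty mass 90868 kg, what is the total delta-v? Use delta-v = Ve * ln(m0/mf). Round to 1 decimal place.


Step 1: Mass ratio m0/mf = 437856 / 90868 = 4.818594
Step 2: ln(4.818594) = 1.572482
Step 3: delta-v = 2743 * 1.572482 = 4313.3 m/s

4313.3


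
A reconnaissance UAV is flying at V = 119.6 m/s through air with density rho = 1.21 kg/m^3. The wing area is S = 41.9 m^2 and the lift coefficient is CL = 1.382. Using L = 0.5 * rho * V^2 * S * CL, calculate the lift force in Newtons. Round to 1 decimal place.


Step 1: Calculate dynamic pressure q = 0.5 * 1.21 * 119.6^2 = 0.5 * 1.21 * 14304.16 = 8654.0168 Pa
Step 2: Multiply by wing area and lift coefficient: L = 8654.0168 * 41.9 * 1.382
Step 3: L = 362603.3039 * 1.382 = 501117.8 N

501117.8


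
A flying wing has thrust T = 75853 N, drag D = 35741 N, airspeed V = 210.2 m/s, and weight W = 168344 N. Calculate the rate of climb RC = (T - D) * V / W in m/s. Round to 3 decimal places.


Step 1: Excess thrust = T - D = 75853 - 35741 = 40112 N
Step 2: Excess power = 40112 * 210.2 = 8431542.4 W
Step 3: RC = 8431542.4 / 168344 = 50.085 m/s

50.085


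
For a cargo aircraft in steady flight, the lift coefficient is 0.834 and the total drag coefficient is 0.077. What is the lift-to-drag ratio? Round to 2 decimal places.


Step 1: L/D = CL / CD = 0.834 / 0.077
Step 2: L/D = 10.83

10.83


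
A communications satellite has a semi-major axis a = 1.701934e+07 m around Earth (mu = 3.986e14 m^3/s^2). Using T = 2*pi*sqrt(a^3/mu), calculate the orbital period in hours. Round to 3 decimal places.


Step 1: a^3 / mu = 4.929787e+21 / 3.986e14 = 1.236775e+07
Step 2: sqrt(1.236775e+07) = 3516.7818 s
Step 3: T = 2*pi * 3516.7818 = 22096.59 s
Step 4: T in hours = 22096.59 / 3600 = 6.138 hours

6.138


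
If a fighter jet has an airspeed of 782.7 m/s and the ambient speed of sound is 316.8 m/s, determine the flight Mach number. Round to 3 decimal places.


Step 1: M = V / a = 782.7 / 316.8
Step 2: M = 2.471

2.471


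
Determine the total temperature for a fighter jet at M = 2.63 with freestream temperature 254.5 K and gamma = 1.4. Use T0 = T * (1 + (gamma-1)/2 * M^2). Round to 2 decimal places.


Step 1: (gamma-1)/2 = 0.2
Step 2: M^2 = 6.9169
Step 3: 1 + 0.2 * 6.9169 = 2.38338
Step 4: T0 = 254.5 * 2.38338 = 606.57 K

606.57


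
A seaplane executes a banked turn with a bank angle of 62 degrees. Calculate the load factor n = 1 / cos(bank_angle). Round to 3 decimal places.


Step 1: Convert 62 degrees to radians = 1.082104
Step 2: cos(62 deg) = 0.469472
Step 3: n = 1 / 0.469472 = 2.130

2.130


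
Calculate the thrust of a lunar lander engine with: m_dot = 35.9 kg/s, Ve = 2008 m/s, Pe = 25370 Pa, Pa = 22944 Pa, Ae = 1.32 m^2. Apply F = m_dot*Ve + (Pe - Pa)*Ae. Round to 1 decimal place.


Step 1: Momentum thrust = m_dot * Ve = 35.9 * 2008 = 72087.2 N
Step 2: Pressure thrust = (Pe - Pa) * Ae = (25370 - 22944) * 1.32 = 3202.32 N
Step 3: Total thrust F = 72087.2 + 3202.32 = 75289.5 N

75289.5


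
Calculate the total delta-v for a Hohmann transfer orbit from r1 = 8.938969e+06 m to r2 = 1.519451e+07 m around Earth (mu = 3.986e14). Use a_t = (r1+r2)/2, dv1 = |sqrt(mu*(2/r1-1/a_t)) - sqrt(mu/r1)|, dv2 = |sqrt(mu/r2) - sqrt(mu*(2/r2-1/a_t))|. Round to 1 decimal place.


Step 1: Transfer semi-major axis a_t = (8.938969e+06 + 1.519451e+07) / 2 = 1.206674e+07 m
Step 2: v1 (circular at r1) = sqrt(mu/r1) = 6677.67 m/s
Step 3: v_t1 = sqrt(mu*(2/r1 - 1/a_t)) = 7493.3 m/s
Step 4: dv1 = |7493.3 - 6677.67| = 815.63 m/s
Step 5: v2 (circular at r2) = 5121.83 m/s, v_t2 = 4408.33 m/s
Step 6: dv2 = |5121.83 - 4408.33| = 713.5 m/s
Step 7: Total delta-v = 815.63 + 713.5 = 1529.1 m/s

1529.1


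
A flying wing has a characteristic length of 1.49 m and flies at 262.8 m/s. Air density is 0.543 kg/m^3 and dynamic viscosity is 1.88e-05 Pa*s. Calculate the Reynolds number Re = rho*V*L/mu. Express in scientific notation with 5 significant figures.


Step 1: Numerator = rho * V * L = 0.543 * 262.8 * 1.49 = 212.623596
Step 2: Re = 212.623596 / 1.88e-05
Step 3: Re = 1.1310e+07

1.1310e+07


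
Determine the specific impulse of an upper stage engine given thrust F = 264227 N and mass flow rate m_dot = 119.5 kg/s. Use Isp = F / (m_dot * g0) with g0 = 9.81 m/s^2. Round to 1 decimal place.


Step 1: m_dot * g0 = 119.5 * 9.81 = 1172.3
Step 2: Isp = 264227 / 1172.3 = 225.4 s

225.4


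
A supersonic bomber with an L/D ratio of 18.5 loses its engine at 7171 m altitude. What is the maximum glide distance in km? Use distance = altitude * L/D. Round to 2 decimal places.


Step 1: Glide distance = altitude * L/D = 7171 * 18.5 = 132663.5 m
Step 2: Convert to km: 132663.5 / 1000 = 132.66 km

132.66


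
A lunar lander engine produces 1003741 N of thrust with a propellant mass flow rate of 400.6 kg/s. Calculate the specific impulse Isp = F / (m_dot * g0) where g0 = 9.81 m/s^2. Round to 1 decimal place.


Step 1: m_dot * g0 = 400.6 * 9.81 = 3929.89
Step 2: Isp = 1003741 / 3929.89 = 255.4 s

255.4


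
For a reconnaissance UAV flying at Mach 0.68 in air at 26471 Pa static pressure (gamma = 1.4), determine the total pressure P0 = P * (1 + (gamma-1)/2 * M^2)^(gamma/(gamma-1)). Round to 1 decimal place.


Step 1: (gamma-1)/2 * M^2 = 0.2 * 0.4624 = 0.09248
Step 2: 1 + 0.09248 = 1.09248
Step 3: Exponent gamma/(gamma-1) = 3.5
Step 4: P0 = 26471 * 1.09248^3.5 = 36075.9 Pa

36075.9


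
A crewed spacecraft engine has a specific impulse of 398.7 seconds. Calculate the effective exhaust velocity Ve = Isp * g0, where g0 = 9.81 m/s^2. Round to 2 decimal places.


Step 1: Ve = Isp * g0 = 398.7 * 9.81
Step 2: Ve = 3911.25 m/s

3911.25


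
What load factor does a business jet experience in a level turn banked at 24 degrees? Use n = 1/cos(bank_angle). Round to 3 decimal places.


Step 1: Convert 24 degrees to radians = 0.418879
Step 2: cos(24 deg) = 0.913545
Step 3: n = 1 / 0.913545 = 1.095

1.095


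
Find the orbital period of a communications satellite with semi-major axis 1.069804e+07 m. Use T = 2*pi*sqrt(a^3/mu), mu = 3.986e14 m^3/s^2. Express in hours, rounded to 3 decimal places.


Step 1: a^3 / mu = 1.224370e+21 / 3.986e14 = 3.071676e+06
Step 2: sqrt(3.071676e+06) = 1752.6197 s
Step 3: T = 2*pi * 1752.6197 = 11012.03 s
Step 4: T in hours = 11012.03 / 3600 = 3.059 hours

3.059


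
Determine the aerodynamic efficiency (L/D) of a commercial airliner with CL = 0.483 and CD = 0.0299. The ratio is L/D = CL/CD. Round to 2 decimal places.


Step 1: L/D = CL / CD = 0.483 / 0.0299
Step 2: L/D = 16.15

16.15


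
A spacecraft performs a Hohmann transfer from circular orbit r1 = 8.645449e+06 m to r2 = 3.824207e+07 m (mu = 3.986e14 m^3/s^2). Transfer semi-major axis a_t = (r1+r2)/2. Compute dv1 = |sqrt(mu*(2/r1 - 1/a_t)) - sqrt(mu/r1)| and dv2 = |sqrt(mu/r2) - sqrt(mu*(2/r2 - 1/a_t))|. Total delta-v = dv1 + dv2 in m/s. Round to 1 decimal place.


Step 1: Transfer semi-major axis a_t = (8.645449e+06 + 3.824207e+07) / 2 = 2.344376e+07 m
Step 2: v1 (circular at r1) = sqrt(mu/r1) = 6790.08 m/s
Step 3: v_t1 = sqrt(mu*(2/r1 - 1/a_t)) = 8672.25 m/s
Step 4: dv1 = |8672.25 - 6790.08| = 1882.17 m/s
Step 5: v2 (circular at r2) = 3228.48 m/s, v_t2 = 1960.55 m/s
Step 6: dv2 = |3228.48 - 1960.55| = 1267.93 m/s
Step 7: Total delta-v = 1882.17 + 1267.93 = 3150.1 m/s

3150.1


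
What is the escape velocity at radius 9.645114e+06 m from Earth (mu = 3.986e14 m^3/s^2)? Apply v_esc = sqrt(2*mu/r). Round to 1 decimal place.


Step 1: 2*mu/r = 2 * 3.986e14 / 9.645114e+06 = 82653248.0591
Step 2: v_esc = sqrt(82653248.0591) = 9091.4 m/s

9091.4


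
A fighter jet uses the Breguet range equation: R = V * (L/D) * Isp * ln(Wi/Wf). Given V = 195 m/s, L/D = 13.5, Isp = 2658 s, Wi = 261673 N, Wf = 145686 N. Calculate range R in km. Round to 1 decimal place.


Step 1: Coefficient = V * (L/D) * Isp = 195 * 13.5 * 2658 = 6997185.0 m
Step 2: Wi/Wf = 261673 / 145686 = 1.796144
Step 3: ln(1.796144) = 0.585642
Step 4: R = 6997185.0 * 0.585642 = 4097845.5 m = 4097.8 km

4097.8


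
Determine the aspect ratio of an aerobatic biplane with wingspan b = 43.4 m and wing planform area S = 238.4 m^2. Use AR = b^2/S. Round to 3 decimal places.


Step 1: b^2 = 43.4^2 = 1883.56
Step 2: AR = 1883.56 / 238.4 = 7.901

7.901


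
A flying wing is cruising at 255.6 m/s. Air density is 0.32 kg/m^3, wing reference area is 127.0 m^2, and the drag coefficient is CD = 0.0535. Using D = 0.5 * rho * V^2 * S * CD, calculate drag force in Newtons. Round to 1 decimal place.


Step 1: Dynamic pressure q = 0.5 * 0.32 * 255.6^2 = 10453.0176 Pa
Step 2: Drag D = q * S * CD = 10453.0176 * 127.0 * 0.0535
Step 3: D = 71023.0 N

71023.0


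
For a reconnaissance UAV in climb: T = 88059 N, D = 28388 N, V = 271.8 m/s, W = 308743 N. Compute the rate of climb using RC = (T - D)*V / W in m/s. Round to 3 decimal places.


Step 1: Excess thrust = T - D = 88059 - 28388 = 59671 N
Step 2: Excess power = 59671 * 271.8 = 16218577.8 W
Step 3: RC = 16218577.8 / 308743 = 52.531 m/s

52.531


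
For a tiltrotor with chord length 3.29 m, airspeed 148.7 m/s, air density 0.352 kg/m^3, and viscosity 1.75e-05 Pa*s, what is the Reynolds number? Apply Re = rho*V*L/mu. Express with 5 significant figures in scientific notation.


Step 1: Numerator = rho * V * L = 0.352 * 148.7 * 3.29 = 172.206496
Step 2: Re = 172.206496 / 1.75e-05
Step 3: Re = 9.8404e+06

9.8404e+06


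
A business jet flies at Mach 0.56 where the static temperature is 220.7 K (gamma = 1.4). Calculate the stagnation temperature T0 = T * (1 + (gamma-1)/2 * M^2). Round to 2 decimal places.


Step 1: (gamma-1)/2 = 0.2
Step 2: M^2 = 0.3136
Step 3: 1 + 0.2 * 0.3136 = 1.06272
Step 4: T0 = 220.7 * 1.06272 = 234.54 K

234.54


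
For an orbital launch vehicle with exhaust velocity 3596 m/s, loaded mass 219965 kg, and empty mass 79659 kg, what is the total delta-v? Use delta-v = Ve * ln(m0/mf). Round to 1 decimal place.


Step 1: Mass ratio m0/mf = 219965 / 79659 = 2.761333
Step 2: ln(2.761333) = 1.015713
Step 3: delta-v = 3596 * 1.015713 = 3652.5 m/s

3652.5


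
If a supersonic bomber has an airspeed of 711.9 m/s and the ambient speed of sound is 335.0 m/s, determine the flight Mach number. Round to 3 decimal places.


Step 1: M = V / a = 711.9 / 335.0
Step 2: M = 2.125

2.125


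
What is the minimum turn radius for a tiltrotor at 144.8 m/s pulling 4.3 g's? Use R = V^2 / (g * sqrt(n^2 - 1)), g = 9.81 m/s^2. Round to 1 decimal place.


Step 1: V^2 = 144.8^2 = 20967.04
Step 2: n^2 - 1 = 4.3^2 - 1 = 17.49
Step 3: sqrt(17.49) = 4.182105
Step 4: R = 20967.04 / (9.81 * 4.182105) = 511.1 m

511.1


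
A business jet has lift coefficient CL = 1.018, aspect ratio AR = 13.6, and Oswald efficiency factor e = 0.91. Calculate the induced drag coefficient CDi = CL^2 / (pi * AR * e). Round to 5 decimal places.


Step 1: CL^2 = 1.018^2 = 1.036324
Step 2: pi * AR * e = 3.14159 * 13.6 * 0.91 = 38.880351
Step 3: CDi = 1.036324 / 38.880351 = 0.02665

0.02665


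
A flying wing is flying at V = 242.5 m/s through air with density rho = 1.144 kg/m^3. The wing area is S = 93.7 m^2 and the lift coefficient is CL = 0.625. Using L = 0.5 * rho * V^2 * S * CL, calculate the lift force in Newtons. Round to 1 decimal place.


Step 1: Calculate dynamic pressure q = 0.5 * 1.144 * 242.5^2 = 0.5 * 1.144 * 58806.25 = 33637.175 Pa
Step 2: Multiply by wing area and lift coefficient: L = 33637.175 * 93.7 * 0.625
Step 3: L = 3151803.2975 * 0.625 = 1969877.1 N

1969877.1


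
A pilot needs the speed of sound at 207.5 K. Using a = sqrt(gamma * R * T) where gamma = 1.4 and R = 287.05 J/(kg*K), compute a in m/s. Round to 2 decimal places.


Step 1: gamma * R * T = 1.4 * 287.05 * 207.5 = 83388.025
Step 2: a = sqrt(83388.025) = 288.77 m/s

288.77


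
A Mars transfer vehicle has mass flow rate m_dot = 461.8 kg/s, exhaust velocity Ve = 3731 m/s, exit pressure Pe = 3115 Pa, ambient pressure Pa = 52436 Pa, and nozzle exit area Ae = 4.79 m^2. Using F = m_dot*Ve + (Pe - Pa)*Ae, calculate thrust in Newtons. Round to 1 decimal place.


Step 1: Momentum thrust = m_dot * Ve = 461.8 * 3731 = 1722975.8 N
Step 2: Pressure thrust = (Pe - Pa) * Ae = (3115 - 52436) * 4.79 = -236247.59 N
Step 3: Total thrust F = 1722975.8 + -236247.59 = 1486728.2 N

1486728.2


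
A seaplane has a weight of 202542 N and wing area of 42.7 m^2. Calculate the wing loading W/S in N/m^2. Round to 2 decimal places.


Step 1: Wing loading = W / S = 202542 / 42.7
Step 2: Wing loading = 4743.37 N/m^2

4743.37


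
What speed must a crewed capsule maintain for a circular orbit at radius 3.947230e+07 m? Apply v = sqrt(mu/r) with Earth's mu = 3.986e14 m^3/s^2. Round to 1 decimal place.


Step 1: mu / r = 3.986e14 / 3.947230e+07 = 10098220.7776
Step 2: v = sqrt(10098220.7776) = 3177.8 m/s

3177.8


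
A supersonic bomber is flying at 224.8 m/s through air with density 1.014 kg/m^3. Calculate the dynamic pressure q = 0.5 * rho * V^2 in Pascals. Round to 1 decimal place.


Step 1: V^2 = 224.8^2 = 50535.04
Step 2: q = 0.5 * 1.014 * 50535.04
Step 3: q = 25621.3 Pa

25621.3


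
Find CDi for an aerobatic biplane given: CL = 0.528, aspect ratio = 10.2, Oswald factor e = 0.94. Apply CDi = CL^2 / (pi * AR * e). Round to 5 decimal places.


Step 1: CL^2 = 0.528^2 = 0.278784
Step 2: pi * AR * e = 3.14159 * 10.2 * 0.94 = 30.12159
Step 3: CDi = 0.278784 / 30.12159 = 0.00926

0.00926


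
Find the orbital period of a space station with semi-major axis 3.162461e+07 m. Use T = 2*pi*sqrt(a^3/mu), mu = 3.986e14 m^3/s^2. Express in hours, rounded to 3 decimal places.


Step 1: a^3 / mu = 3.162828e+22 / 3.986e14 = 7.934841e+07
Step 2: sqrt(7.934841e+07) = 8907.7726 s
Step 3: T = 2*pi * 8907.7726 = 55969.19 s
Step 4: T in hours = 55969.19 / 3600 = 15.547 hours

15.547


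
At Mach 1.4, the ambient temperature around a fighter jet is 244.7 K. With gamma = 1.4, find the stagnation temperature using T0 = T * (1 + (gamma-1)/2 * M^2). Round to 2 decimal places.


Step 1: (gamma-1)/2 = 0.2
Step 2: M^2 = 1.96
Step 3: 1 + 0.2 * 1.96 = 1.392
Step 4: T0 = 244.7 * 1.392 = 340.62 K

340.62


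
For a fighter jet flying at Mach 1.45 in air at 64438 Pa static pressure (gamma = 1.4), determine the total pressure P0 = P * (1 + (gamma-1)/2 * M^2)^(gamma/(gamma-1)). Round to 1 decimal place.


Step 1: (gamma-1)/2 * M^2 = 0.2 * 2.1025 = 0.4205
Step 2: 1 + 0.4205 = 1.4205
Step 3: Exponent gamma/(gamma-1) = 3.5
Step 4: P0 = 64438 * 1.4205^3.5 = 220133.6 Pa

220133.6


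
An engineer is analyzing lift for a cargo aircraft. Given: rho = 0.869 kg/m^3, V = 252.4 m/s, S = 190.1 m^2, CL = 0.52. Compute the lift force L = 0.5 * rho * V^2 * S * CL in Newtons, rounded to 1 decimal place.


Step 1: Calculate dynamic pressure q = 0.5 * 0.869 * 252.4^2 = 0.5 * 0.869 * 63705.76 = 27680.1527 Pa
Step 2: Multiply by wing area and lift coefficient: L = 27680.1527 * 190.1 * 0.52
Step 3: L = 5261997.0321 * 0.52 = 2736238.5 N

2736238.5


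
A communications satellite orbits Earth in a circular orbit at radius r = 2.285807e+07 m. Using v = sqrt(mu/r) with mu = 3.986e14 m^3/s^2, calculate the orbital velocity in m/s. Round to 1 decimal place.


Step 1: mu / r = 3.986e14 / 2.285807e+07 = 17438042.6694
Step 2: v = sqrt(17438042.6694) = 4175.9 m/s

4175.9


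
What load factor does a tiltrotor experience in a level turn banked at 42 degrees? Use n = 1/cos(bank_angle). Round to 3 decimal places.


Step 1: Convert 42 degrees to radians = 0.733038
Step 2: cos(42 deg) = 0.743145
Step 3: n = 1 / 0.743145 = 1.346

1.346


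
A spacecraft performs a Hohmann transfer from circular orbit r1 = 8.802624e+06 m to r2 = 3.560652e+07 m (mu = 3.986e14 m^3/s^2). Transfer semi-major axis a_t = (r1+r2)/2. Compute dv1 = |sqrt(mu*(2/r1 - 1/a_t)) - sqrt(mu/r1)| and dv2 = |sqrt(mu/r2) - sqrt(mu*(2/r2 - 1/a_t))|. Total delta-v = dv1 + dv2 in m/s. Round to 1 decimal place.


Step 1: Transfer semi-major axis a_t = (8.802624e+06 + 3.560652e+07) / 2 = 2.220457e+07 m
Step 2: v1 (circular at r1) = sqrt(mu/r1) = 6729.19 m/s
Step 3: v_t1 = sqrt(mu*(2/r1 - 1/a_t)) = 8521.31 m/s
Step 4: dv1 = |8521.31 - 6729.19| = 1792.12 m/s
Step 5: v2 (circular at r2) = 3345.83 m/s, v_t2 = 2106.63 m/s
Step 6: dv2 = |3345.83 - 2106.63| = 1239.2 m/s
Step 7: Total delta-v = 1792.12 + 1239.2 = 3031.3 m/s

3031.3


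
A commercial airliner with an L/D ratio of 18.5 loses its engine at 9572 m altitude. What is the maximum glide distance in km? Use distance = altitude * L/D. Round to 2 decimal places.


Step 1: Glide distance = altitude * L/D = 9572 * 18.5 = 177082.0 m
Step 2: Convert to km: 177082.0 / 1000 = 177.08 km

177.08


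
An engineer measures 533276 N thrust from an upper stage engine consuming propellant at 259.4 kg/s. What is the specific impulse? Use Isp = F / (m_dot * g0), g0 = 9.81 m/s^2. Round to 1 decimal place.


Step 1: m_dot * g0 = 259.4 * 9.81 = 2544.71
Step 2: Isp = 533276 / 2544.71 = 209.6 s

209.6


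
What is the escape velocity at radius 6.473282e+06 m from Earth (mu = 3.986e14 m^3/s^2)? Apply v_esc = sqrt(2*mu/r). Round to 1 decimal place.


Step 1: 2*mu/r = 2 * 3.986e14 / 6.473282e+06 = 123152366.9137
Step 2: v_esc = sqrt(123152366.9137) = 11097.4 m/s

11097.4


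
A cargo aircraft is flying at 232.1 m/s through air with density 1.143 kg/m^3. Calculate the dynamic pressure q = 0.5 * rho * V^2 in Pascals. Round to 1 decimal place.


Step 1: V^2 = 232.1^2 = 53870.41
Step 2: q = 0.5 * 1.143 * 53870.41
Step 3: q = 30786.9 Pa

30786.9


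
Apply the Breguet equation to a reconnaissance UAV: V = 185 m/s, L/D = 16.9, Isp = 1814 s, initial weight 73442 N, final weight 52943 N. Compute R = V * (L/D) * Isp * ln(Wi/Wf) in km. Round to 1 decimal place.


Step 1: Coefficient = V * (L/D) * Isp = 185 * 16.9 * 1814 = 5671471.0 m
Step 2: Wi/Wf = 73442 / 52943 = 1.38719
Step 3: ln(1.38719) = 0.32728
Step 4: R = 5671471.0 * 0.32728 = 1856159.7 m = 1856.2 km

1856.2


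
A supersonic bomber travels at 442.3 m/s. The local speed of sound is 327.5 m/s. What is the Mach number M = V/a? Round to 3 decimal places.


Step 1: M = V / a = 442.3 / 327.5
Step 2: M = 1.351

1.351


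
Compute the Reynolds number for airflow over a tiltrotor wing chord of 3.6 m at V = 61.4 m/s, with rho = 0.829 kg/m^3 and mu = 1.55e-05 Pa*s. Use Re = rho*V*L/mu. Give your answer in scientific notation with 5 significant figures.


Step 1: Numerator = rho * V * L = 0.829 * 61.4 * 3.6 = 183.24216
Step 2: Re = 183.24216 / 1.55e-05
Step 3: Re = 1.1822e+07

1.1822e+07


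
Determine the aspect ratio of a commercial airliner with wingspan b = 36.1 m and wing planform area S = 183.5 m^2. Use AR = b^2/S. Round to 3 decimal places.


Step 1: b^2 = 36.1^2 = 1303.21
Step 2: AR = 1303.21 / 183.5 = 7.102

7.102


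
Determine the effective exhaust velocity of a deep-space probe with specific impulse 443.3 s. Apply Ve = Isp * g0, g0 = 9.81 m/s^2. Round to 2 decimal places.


Step 1: Ve = Isp * g0 = 443.3 * 9.81
Step 2: Ve = 4348.77 m/s

4348.77


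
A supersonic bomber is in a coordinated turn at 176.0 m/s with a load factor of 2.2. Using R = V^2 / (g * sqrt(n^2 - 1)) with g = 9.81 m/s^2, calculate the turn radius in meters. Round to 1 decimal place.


Step 1: V^2 = 176.0^2 = 30976.0
Step 2: n^2 - 1 = 2.2^2 - 1 = 3.84
Step 3: sqrt(3.84) = 1.959592
Step 4: R = 30976.0 / (9.81 * 1.959592) = 1611.4 m

1611.4


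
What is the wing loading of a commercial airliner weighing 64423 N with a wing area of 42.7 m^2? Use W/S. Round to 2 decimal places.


Step 1: Wing loading = W / S = 64423 / 42.7
Step 2: Wing loading = 1508.74 N/m^2

1508.74


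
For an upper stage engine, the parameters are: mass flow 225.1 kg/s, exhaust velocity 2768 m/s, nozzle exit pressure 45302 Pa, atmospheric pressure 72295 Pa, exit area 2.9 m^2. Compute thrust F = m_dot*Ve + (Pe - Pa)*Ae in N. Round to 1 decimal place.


Step 1: Momentum thrust = m_dot * Ve = 225.1 * 2768 = 623076.8 N
Step 2: Pressure thrust = (Pe - Pa) * Ae = (45302 - 72295) * 2.9 = -78279.7 N
Step 3: Total thrust F = 623076.8 + -78279.7 = 544797.1 N

544797.1


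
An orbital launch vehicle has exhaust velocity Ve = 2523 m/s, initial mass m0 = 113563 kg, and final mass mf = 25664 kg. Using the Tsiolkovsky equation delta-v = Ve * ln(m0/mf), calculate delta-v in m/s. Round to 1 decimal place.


Step 1: Mass ratio m0/mf = 113563 / 25664 = 4.424992
Step 2: ln(4.424992) = 1.487269
Step 3: delta-v = 2523 * 1.487269 = 3752.4 m/s

3752.4


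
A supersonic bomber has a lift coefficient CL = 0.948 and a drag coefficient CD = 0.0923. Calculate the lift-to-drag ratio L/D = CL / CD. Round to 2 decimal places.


Step 1: L/D = CL / CD = 0.948 / 0.0923
Step 2: L/D = 10.27

10.27


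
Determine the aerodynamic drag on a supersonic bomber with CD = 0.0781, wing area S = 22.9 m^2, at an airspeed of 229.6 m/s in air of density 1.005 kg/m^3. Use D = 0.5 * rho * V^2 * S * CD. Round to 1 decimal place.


Step 1: Dynamic pressure q = 0.5 * 1.005 * 229.6^2 = 26489.8704 Pa
Step 2: Drag D = q * S * CD = 26489.8704 * 22.9 * 0.0781
Step 3: D = 47376.9 N

47376.9


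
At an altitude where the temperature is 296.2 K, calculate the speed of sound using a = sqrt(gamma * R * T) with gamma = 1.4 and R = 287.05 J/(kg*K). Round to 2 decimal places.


Step 1: gamma * R * T = 1.4 * 287.05 * 296.2 = 119033.894
Step 2: a = sqrt(119033.894) = 345.01 m/s

345.01


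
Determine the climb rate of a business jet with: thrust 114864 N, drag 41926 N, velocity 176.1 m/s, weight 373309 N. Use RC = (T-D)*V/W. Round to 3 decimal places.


Step 1: Excess thrust = T - D = 114864 - 41926 = 72938 N
Step 2: Excess power = 72938 * 176.1 = 12844381.8 W
Step 3: RC = 12844381.8 / 373309 = 34.407 m/s

34.407


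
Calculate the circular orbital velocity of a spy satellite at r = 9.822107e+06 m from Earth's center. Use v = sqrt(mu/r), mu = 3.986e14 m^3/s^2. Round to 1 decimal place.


Step 1: mu / r = 3.986e14 / 9.822107e+06 = 40581924.021
Step 2: v = sqrt(40581924.021) = 6370.4 m/s

6370.4


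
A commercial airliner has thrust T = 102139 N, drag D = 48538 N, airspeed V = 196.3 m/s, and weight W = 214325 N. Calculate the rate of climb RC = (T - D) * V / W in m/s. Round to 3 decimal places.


Step 1: Excess thrust = T - D = 102139 - 48538 = 53601 N
Step 2: Excess power = 53601 * 196.3 = 10521876.3 W
Step 3: RC = 10521876.3 / 214325 = 49.093 m/s

49.093


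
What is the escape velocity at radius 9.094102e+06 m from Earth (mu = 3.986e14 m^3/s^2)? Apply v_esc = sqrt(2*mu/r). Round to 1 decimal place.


Step 1: 2*mu/r = 2 * 3.986e14 / 9.094102e+06 = 87661211.6293
Step 2: v_esc = sqrt(87661211.6293) = 9362.8 m/s

9362.8


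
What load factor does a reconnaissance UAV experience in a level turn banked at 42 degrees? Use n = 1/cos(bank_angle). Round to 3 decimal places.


Step 1: Convert 42 degrees to radians = 0.733038
Step 2: cos(42 deg) = 0.743145
Step 3: n = 1 / 0.743145 = 1.346

1.346


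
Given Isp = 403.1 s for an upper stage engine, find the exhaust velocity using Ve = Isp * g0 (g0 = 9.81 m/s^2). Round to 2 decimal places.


Step 1: Ve = Isp * g0 = 403.1 * 9.81
Step 2: Ve = 3954.41 m/s

3954.41


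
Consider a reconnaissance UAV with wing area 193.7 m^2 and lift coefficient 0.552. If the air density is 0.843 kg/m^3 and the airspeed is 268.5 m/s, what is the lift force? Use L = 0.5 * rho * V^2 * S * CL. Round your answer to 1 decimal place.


Step 1: Calculate dynamic pressure q = 0.5 * 0.843 * 268.5^2 = 0.5 * 0.843 * 72092.25 = 30386.8834 Pa
Step 2: Multiply by wing area and lift coefficient: L = 30386.8834 * 193.7 * 0.552
Step 3: L = 5885939.3097 * 0.552 = 3249038.5 N

3249038.5


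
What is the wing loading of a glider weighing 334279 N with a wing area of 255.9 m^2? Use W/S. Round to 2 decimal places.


Step 1: Wing loading = W / S = 334279 / 255.9
Step 2: Wing loading = 1306.29 N/m^2

1306.29


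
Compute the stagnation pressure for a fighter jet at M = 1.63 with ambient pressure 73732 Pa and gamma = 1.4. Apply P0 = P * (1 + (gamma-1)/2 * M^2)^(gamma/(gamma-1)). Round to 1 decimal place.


Step 1: (gamma-1)/2 * M^2 = 0.2 * 2.6569 = 0.53138
Step 2: 1 + 0.53138 = 1.53138
Step 3: Exponent gamma/(gamma-1) = 3.5
Step 4: P0 = 73732 * 1.53138^3.5 = 327677.3 Pa

327677.3


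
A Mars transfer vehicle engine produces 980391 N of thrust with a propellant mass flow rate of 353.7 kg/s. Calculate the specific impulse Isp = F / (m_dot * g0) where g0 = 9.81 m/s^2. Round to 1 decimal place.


Step 1: m_dot * g0 = 353.7 * 9.81 = 3469.8
Step 2: Isp = 980391 / 3469.8 = 282.5 s

282.5


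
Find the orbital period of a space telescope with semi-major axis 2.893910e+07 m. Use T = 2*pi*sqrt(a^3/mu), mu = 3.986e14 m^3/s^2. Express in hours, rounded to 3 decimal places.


Step 1: a^3 / mu = 2.423567e+22 / 3.986e14 = 6.080199e+07
Step 2: sqrt(6.080199e+07) = 7797.5628 s
Step 3: T = 2*pi * 7797.5628 = 48993.53 s
Step 4: T in hours = 48993.53 / 3600 = 13.609 hours

13.609


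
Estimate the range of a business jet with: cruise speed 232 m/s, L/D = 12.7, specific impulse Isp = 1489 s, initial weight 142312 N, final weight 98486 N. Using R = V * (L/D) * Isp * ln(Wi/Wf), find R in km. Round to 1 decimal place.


Step 1: Coefficient = V * (L/D) * Isp = 232 * 12.7 * 1489 = 4387189.6 m
Step 2: Wi/Wf = 142312 / 98486 = 1.444997
Step 3: ln(1.444997) = 0.368107
Step 4: R = 4387189.6 * 0.368107 = 1614957.1 m = 1615.0 km

1615.0


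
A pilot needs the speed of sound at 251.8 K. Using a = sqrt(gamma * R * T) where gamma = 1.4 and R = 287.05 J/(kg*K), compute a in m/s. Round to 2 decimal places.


Step 1: gamma * R * T = 1.4 * 287.05 * 251.8 = 101190.866
Step 2: a = sqrt(101190.866) = 318.11 m/s

318.11


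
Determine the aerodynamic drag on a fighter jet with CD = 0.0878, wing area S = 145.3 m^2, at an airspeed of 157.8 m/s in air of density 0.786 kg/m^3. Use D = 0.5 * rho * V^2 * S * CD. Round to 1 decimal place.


Step 1: Dynamic pressure q = 0.5 * 0.786 * 157.8^2 = 9786.0301 Pa
Step 2: Drag D = q * S * CD = 9786.0301 * 145.3 * 0.0878
Step 3: D = 124843.7 N

124843.7


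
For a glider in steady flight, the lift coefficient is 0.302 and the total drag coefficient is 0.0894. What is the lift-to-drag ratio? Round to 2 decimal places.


Step 1: L/D = CL / CD = 0.302 / 0.0894
Step 2: L/D = 3.38

3.38


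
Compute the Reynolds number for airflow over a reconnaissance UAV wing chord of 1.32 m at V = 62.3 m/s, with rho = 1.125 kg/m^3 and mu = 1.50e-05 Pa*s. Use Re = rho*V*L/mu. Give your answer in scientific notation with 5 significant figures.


Step 1: Numerator = rho * V * L = 1.125 * 62.3 * 1.32 = 92.5155
Step 2: Re = 92.5155 / 1.50e-05
Step 3: Re = 6.1677e+06

6.1677e+06


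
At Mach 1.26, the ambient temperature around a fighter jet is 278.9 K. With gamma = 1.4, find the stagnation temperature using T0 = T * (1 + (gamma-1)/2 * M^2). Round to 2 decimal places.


Step 1: (gamma-1)/2 = 0.2
Step 2: M^2 = 1.5876
Step 3: 1 + 0.2 * 1.5876 = 1.31752
Step 4: T0 = 278.9 * 1.31752 = 367.46 K

367.46


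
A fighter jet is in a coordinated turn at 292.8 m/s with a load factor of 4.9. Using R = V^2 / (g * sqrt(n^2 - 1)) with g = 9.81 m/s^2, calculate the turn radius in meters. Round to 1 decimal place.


Step 1: V^2 = 292.8^2 = 85731.84
Step 2: n^2 - 1 = 4.9^2 - 1 = 23.01
Step 3: sqrt(23.01) = 4.796874
Step 4: R = 85731.84 / (9.81 * 4.796874) = 1821.9 m

1821.9
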